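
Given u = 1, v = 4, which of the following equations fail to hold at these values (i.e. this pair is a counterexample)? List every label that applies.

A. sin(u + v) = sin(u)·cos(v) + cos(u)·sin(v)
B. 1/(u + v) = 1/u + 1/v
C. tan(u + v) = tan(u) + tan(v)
Evaluating each claim at the given values:
A. LHS = sin(5) ≈ -0.9589, RHS = sin(1)·cos(4) + sin(4)·cos(1) ≈ -0.9589 → holds here (LHS = RHS)
B. LHS = 1/5, RHS = 5/4 → fails here (LHS ≠ RHS)
C. LHS = tan(5) ≈ -3.381, RHS = tan(4) + tan(1) ≈ 2.715 → fails here (LHS ≠ RHS)

Answer: B, C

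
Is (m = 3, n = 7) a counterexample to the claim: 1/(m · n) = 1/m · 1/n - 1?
Yes

Substituting m = 3, n = 7:
LHS = 1/(3 · 7) = 1/21
RHS = 1/3 · 1/7 - 1 = -20/21

Since LHS ≠ RHS, this pair disproves the claim.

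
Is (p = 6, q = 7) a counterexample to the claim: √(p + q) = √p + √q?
Yes

Substituting p = 6, q = 7:
LHS = √(6 + 7) = √(13) ≈ 3.606
RHS = √6 + √7 = √(6) + √(7) ≈ 5.095

Since LHS ≠ RHS, this pair disproves the claim.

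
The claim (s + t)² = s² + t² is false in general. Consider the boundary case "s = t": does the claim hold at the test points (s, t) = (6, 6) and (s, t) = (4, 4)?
No, fails at both test points

At (6, 6): LHS = 144 ≠ RHS = 72
At (4, 4): LHS = 64 ≠ RHS = 32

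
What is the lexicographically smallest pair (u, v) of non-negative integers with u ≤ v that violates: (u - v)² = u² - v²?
(u, v) = (0, 1)

At (0, 0): both sides equal 0, so it holds there.

Substituting (0, 1) into the claim:
LHS = (0 - 1)² = 1
RHS = 0² - 1² = -1

Since LHS ≠ RHS, this pair disproves the claim, and no lexicographically smaller pair (u ≤ v, non-negative integers) does.

For instance (0, 4) is also a counterexample (LHS = 16, RHS = -16), but it's lexicographically larger.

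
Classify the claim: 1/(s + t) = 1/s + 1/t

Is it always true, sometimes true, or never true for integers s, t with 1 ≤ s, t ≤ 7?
The claim fails for every pair in the range. For instance at (s, t) = (4, 5): LHS = 1/9, RHS = 9/20.

Answer: Never true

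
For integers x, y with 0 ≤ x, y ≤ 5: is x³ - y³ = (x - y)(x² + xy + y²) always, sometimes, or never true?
Always true

The identity holds for every pair in the range. For instance at (x, y) = (4, 5): both sides equal -61.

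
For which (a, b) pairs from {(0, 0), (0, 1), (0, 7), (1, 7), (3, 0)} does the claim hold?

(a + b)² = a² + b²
Testing each pair:
(0, 0): LHS = 0, RHS = 0 → holds
(0, 1): LHS = 1, RHS = 1 → holds
(0, 7): LHS = 49, RHS = 49 → holds
(1, 7): LHS = 64, RHS = 50 → fails
(3, 0): LHS = 9, RHS = 9 → holds

4 of 5 pairs satisfy the claim.

Answer: (0, 0), (0, 1), (0, 7), (3, 0)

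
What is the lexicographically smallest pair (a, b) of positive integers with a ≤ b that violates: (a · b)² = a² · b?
(a, b) = (1, 2)

At (1, 1): both sides equal 1, so it holds there.

Substituting (1, 2) into the claim:
LHS = (1 · 2)² = 4
RHS = 1² · 2 = 2

Since LHS ≠ RHS, this pair disproves the claim, and no lexicographically smaller pair (a ≤ b, positive integers) does.

For instance (5, 8) is also a counterexample (LHS = 1600, RHS = 200), but it's lexicographically larger.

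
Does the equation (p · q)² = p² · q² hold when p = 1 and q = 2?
Holds

Substituting p = 1, q = 2:

LHS = (1 · 2)² = 4
RHS = 1² · 2² = 4

LHS = RHS, so the equation holds at this point.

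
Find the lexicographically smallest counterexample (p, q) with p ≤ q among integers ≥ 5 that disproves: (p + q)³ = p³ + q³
(p, q) = (5, 5)

Substituting (5, 5) into the claim:
LHS = (5 + 5)³ = 1000
RHS = 5³ + 5³ = 250

Since LHS ≠ RHS, this pair disproves the claim, and no lexicographically smaller pair (p ≤ q, integers ≥ 5) does.

For instance (10, 10) is also a counterexample (LHS = 8000, RHS = 2000), but it's lexicographically larger.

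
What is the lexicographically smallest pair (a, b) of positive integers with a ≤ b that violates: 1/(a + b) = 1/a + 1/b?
Substituting (1, 1) into the claim:
LHS = 1/(1 + 1) = 1/2
RHS = 1/1 + 1/1 = 2

Since LHS ≠ RHS, this pair disproves the claim, and no lexicographically smaller pair (a ≤ b, positive integers) does.

For instance (8, 8) is also a counterexample (LHS = 1/16, RHS = 1/4), but it's lexicographically larger.

Answer: (a, b) = (1, 1)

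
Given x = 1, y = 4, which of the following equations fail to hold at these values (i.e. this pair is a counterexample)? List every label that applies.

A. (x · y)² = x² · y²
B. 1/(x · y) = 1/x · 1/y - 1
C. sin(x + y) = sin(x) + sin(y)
B, C

Evaluating each claim at the given values:
A. LHS = 16, RHS = 16 → holds here (LHS = RHS)
B. LHS = 1/4, RHS = -3/4 → fails here (LHS ≠ RHS)
C. LHS = sin(5) ≈ -0.9589, RHS = sin(4) + sin(1) ≈ 0.08467 → fails here (LHS ≠ RHS)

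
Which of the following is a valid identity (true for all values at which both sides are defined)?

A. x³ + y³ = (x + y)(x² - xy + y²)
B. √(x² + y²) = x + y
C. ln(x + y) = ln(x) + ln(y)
A: holds — e.g. at (3, 3), both sides equal 54.
B: fails at (3, 5) — LHS = √(34) ≈ 5.831, RHS = 8.
C: fails at (4, 6) — LHS = ln(10) ≈ 2.303, RHS = ln(4) + ln(6) ≈ 3.178.

Answer: A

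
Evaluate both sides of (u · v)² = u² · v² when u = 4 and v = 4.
LHS = (4 · 4)² = 256
RHS = 4² · 4² = 256

LHS = RHS: the two sides agree.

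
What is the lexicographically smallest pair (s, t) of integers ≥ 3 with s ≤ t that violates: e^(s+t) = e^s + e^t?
Substituting (3, 3) into the claim:
LHS = e^(3+3) = e^6 ≈ 403.4
RHS = e^3 + e^3 = 2·e^3 ≈ 40.17

Since LHS ≠ RHS, this pair disproves the claim, and no lexicographically smaller pair (s ≤ t, integers ≥ 3) does.

For instance (3, 7) is also a counterexample (LHS = e^10 ≈ 22026.5, RHS = e^3 + e^7 ≈ 1117), but it's lexicographically larger.

Answer: (s, t) = (3, 3)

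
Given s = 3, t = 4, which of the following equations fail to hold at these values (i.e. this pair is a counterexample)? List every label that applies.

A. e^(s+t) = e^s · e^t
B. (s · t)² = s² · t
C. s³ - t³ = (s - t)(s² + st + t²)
B

Evaluating each claim at the given values:
A. LHS = e^7 ≈ 1097, RHS = e^7 ≈ 1097 → holds here (LHS = RHS)
B. LHS = 144, RHS = 36 → fails here (LHS ≠ RHS)
C. LHS = -37, RHS = -37 → holds here (LHS = RHS)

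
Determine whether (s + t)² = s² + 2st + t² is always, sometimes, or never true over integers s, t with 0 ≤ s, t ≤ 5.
The identity holds for every pair in the range. For instance at (s, t) = (4, 0): both sides equal 16.

Answer: Always true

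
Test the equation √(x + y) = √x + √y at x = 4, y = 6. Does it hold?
Substituting x = 4, y = 6:

LHS = √(4 + 6) = √(10) ≈ 3.162
RHS = √4 + √6 = 2 + √(6) ≈ 4.449

LHS ≠ RHS, so the equation does not hold at this point.

Answer: Fails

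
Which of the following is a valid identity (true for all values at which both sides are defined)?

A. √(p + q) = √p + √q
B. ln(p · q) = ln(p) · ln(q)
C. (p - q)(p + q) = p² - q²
A: fails at (1, 5) — LHS = √(6) ≈ 2.449, RHS = 1 + √(5) ≈ 3.236.
B: fails at (2, 3) — LHS = ln(6) ≈ 1.792, RHS = ln(2)·ln(3) ≈ 0.7615.
C: holds — e.g. at (2, 2), both sides equal 0.

Answer: C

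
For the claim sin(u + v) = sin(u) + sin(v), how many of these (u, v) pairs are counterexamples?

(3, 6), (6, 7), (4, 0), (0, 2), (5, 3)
Testing each pair:
(3, 6): LHS = sin(9) ≈ 0.4121, RHS = sin(6) + sin(3) ≈ -0.1383 → counterexample
(6, 7): LHS = sin(13) ≈ 0.4202, RHS = sin(6) + sin(7) ≈ 0.3776 → counterexample
(4, 0): LHS = sin(4) ≈ -0.7568, RHS = sin(4) ≈ -0.7568 → satisfies claim
(0, 2): LHS = sin(2) ≈ 0.9093, RHS = sin(2) ≈ 0.9093 → satisfies claim
(5, 3): LHS = sin(8) ≈ 0.9894, RHS = sin(5) + sin(3) ≈ -0.8178 → counterexample

That makes 3 counterexamples.

Answer: 3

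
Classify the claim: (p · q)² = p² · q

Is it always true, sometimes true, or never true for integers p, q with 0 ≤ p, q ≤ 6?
Sometimes true

It holds at (p, q) = (0, 4) (both sides equal 0), but fails at (p, q) = (1, 5) (LHS = 25, RHS = 5).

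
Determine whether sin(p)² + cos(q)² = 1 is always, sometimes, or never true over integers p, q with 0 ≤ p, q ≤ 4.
It holds at (p, q) = (1, 1) (both sides equal 1), but fails at (p, q) = (0, 1) (LHS = cos(1)² ≈ 0.2919, RHS = 1).

Answer: Sometimes true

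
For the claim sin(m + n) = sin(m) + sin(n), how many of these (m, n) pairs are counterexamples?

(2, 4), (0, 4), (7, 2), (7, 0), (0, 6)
2

Testing each pair:
(2, 4): LHS = sin(6) ≈ -0.2794, RHS = sin(4) + sin(2) ≈ 0.1525 → counterexample
(0, 4): LHS = sin(4) ≈ -0.7568, RHS = sin(4) ≈ -0.7568 → satisfies claim
(7, 2): LHS = sin(9) ≈ 0.4121, RHS = sin(7) + sin(2) ≈ 1.566 → counterexample
(7, 0): LHS = sin(7) ≈ 0.657, RHS = sin(7) ≈ 0.657 → satisfies claim
(0, 6): LHS = sin(6) ≈ -0.2794, RHS = sin(6) ≈ -0.2794 → satisfies claim

That makes 2 counterexamples.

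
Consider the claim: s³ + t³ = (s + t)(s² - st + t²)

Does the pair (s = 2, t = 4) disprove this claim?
Substituting s = 2, t = 4:
LHS = 2³ + 4³ = 72
RHS = (2 + 4)(2² - 2·4 + 4²) = 72

The sides agree, so this pair does not disprove the claim.

Answer: No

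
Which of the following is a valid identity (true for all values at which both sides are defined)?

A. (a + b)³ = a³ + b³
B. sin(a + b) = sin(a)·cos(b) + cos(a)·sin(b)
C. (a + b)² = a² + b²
B

A: fails at (3, 5) — LHS = 512, RHS = 152.
B: holds — e.g. at (3, 5), both sides equal sin(8) ≈ 0.9894.
C: fails at (5, 8) — LHS = 169, RHS = 89.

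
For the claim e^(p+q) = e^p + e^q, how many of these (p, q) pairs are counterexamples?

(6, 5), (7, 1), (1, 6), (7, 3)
Testing each pair:
(6, 5): LHS = e^11 ≈ 59874.1, RHS = e^5 + e^6 ≈ 551.8 → counterexample
(7, 1): LHS = e^8 ≈ 2981, RHS = e + e^7 ≈ 1099 → counterexample
(1, 6): LHS = e^7 ≈ 1097, RHS = e + e^6 ≈ 406.1 → counterexample
(7, 3): LHS = e^10 ≈ 22026.5, RHS = e^3 + e^7 ≈ 1117 → counterexample

That makes 4 counterexamples.

Answer: 4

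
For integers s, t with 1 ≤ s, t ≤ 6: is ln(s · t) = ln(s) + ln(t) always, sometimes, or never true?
Always true

The identity holds for every pair in the range. For instance at (s, t) = (6, 4): both sides equal ln(24) ≈ 3.178.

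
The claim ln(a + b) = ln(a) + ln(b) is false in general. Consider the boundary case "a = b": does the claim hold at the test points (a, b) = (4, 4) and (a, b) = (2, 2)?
At (4, 4): LHS = ln(8) ≈ 2.079 ≠ RHS = 2·ln(4) ≈ 2.773
At (2, 2): LHS = ln(4) ≈ 1.386, RHS = 2·ln(2) ≈ 1.386 → equal

Answer: Only at (2, 2)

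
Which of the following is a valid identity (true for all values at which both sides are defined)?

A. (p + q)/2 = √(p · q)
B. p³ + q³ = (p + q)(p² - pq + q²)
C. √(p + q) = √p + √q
A: fails at (4, 6) — LHS = 5, RHS = 2·√(6) ≈ 4.899.
B: holds — e.g. at (1, 2), both sides equal 9.
C: fails at (4, 4) — LHS = 2·√(2) ≈ 2.828, RHS = 4.

Answer: B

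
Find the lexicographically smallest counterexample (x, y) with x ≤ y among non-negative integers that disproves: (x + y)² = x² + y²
(x, y) = (1, 1)

Substituting (1, 1) into the claim:
LHS = (1 + 1)² = 4
RHS = 1² + 1² = 2

Since LHS ≠ RHS, this pair disproves the claim, and no lexicographically smaller pair (x ≤ y, non-negative integers) does.

For instance (2, 2) is also a counterexample (LHS = 16, RHS = 8), but it's lexicographically larger.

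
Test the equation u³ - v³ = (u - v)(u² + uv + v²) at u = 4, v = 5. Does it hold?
Substituting u = 4, v = 5:

LHS = 4³ - 5³ = -61
RHS = (4 - 5)(4² + 4·5 + 5²) = -61

LHS = RHS, so the equation holds at this point.

Answer: Holds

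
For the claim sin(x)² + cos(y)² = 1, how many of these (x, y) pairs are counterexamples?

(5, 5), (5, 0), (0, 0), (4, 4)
Testing each pair:
(5, 5): LHS = cos(5)² + sin(5)² = 1, RHS = 1 → satisfies claim
(5, 0): LHS = sin(5)² + 1 ≈ 1.92, RHS = 1 → counterexample
(0, 0): LHS = 1, RHS = 1 → satisfies claim
(4, 4): LHS = cos(4)² + sin(4)² = 1, RHS = 1 → satisfies claim

That makes 1 counterexample.

Answer: 1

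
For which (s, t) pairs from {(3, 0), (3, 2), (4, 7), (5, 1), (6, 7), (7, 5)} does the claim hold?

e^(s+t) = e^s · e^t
Testing each pair:
(3, 0): LHS = e^3 ≈ 20.09, RHS = e^3 ≈ 20.09 → holds
(3, 2): LHS = e^5 ≈ 148.4, RHS = e^5 ≈ 148.4 → holds
(4, 7): LHS = e^11 ≈ 59874.1, RHS = e^11 ≈ 59874.1 → holds
(5, 1): LHS = e^6 ≈ 403.4, RHS = e^6 ≈ 403.4 → holds
(6, 7): LHS = e^13 ≈ 442413.4, RHS = e^13 ≈ 442413.4 → holds
(7, 5): LHS = e^12 ≈ 162754.8, RHS = e^12 ≈ 162754.8 → holds

Every pair satisfies the claim.

Answer: All pairs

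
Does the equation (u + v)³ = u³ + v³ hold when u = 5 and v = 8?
Fails

Substituting u = 5, v = 8:

LHS = (5 + 8)³ = 2197
RHS = 5³ + 8³ = 637

LHS ≠ RHS, so the equation does not hold at this point.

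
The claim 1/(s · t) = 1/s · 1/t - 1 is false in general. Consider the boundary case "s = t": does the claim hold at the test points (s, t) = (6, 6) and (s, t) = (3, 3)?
At (6, 6): LHS = 1/36 ≠ RHS = -35/36
At (3, 3): LHS = 1/9 ≠ RHS = -8/9

Answer: No, fails at both test points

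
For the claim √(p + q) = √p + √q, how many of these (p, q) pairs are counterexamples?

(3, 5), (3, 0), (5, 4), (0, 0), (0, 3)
2

Testing each pair:
(3, 5): LHS = 2·√(2) ≈ 2.828, RHS = √(3) + √(5) ≈ 3.968 → counterexample
(3, 0): LHS = √(3) ≈ 1.732, RHS = √(3) ≈ 1.732 → satisfies claim
(5, 4): LHS = 3, RHS = 2 + √(5) ≈ 4.236 → counterexample
(0, 0): LHS = 0, RHS = 0 → satisfies claim
(0, 3): LHS = √(3) ≈ 1.732, RHS = √(3) ≈ 1.732 → satisfies claim

That makes 2 counterexamples.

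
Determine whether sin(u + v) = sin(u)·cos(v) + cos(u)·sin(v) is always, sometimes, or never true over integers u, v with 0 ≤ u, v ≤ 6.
The identity holds for every pair in the range. For instance at (u, v) = (1, 5): both sides equal sin(6) ≈ -0.2794.

Answer: Always true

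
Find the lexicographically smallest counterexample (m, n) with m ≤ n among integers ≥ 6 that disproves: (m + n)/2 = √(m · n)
(m, n) = (6, 7)

Substituting (6, 7) into the claim:
LHS = (6 + 7)/2 = 13/2
RHS = √(6 · 7) = √(42) ≈ 6.481

Since LHS ≠ RHS, this pair disproves the claim, and no lexicographically smaller pair (m ≤ n, integers ≥ 6) does.

For instance (10, 11) is also a counterexample (LHS = 21/2, RHS = √(110) ≈ 10.49), but it's lexicographically larger.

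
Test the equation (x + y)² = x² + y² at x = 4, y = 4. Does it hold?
Fails

Substituting x = 4, y = 4:

LHS = (4 + 4)² = 64
RHS = 4² + 4² = 32

LHS ≠ RHS, so the equation does not hold at this point.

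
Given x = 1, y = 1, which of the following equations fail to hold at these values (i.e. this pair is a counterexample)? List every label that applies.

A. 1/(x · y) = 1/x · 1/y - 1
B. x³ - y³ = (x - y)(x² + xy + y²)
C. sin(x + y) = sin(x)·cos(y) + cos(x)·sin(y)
Evaluating each claim at the given values:
A. LHS = 1, RHS = 0 → fails here (LHS ≠ RHS)
B. LHS = 0, RHS = 0 → holds here (LHS = RHS)
C. LHS = sin(2) ≈ 0.9093, RHS = 2·sin(1)·cos(1) ≈ 0.9093 → holds here (LHS = RHS)

Answer: A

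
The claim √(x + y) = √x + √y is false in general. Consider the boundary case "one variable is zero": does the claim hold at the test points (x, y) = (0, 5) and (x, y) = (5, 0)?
Yes, holds at both test points

At (0, 5): LHS = √(5) ≈ 2.236, RHS = √(5) ≈ 2.236 → equal
At (5, 0): LHS = √(5) ≈ 2.236, RHS = √(5) ≈ 2.236 → equal

So the claim does hold at both of these boundary points, even though it is not an identity.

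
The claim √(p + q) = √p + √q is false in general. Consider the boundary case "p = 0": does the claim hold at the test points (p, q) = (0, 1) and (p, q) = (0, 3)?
Yes, holds at both test points

At (0, 1): LHS = 1, RHS = 1 → equal
At (0, 3): LHS = √(3) ≈ 1.732, RHS = √(3) ≈ 1.732 → equal

So the claim does hold at both of these boundary points, even though it is not an identity.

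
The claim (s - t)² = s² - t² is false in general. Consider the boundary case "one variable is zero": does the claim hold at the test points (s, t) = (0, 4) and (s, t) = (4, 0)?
At (0, 4): LHS = 16 ≠ RHS = -16
At (4, 0): LHS = 16, RHS = 16 → equal

Answer: Only at (4, 0)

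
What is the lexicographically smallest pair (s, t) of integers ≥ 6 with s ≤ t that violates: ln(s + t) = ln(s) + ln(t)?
(s, t) = (6, 6)

Substituting (6, 6) into the claim:
LHS = ln(6 + 6) = ln(12) ≈ 2.485
RHS = ln(6) + ln(6) = 2·ln(6) ≈ 3.584

Since LHS ≠ RHS, this pair disproves the claim, and no lexicographically smaller pair (s ≤ t, integers ≥ 6) does.

For instance (10, 10) is also a counterexample (LHS = ln(20) ≈ 2.996, RHS = 2·ln(10) ≈ 4.605), but it's lexicographically larger.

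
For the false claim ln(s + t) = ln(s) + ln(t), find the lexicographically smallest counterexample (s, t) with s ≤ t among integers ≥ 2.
Substituting (2, 3) into the claim:
LHS = ln(2 + 3) = ln(5) ≈ 1.609
RHS = ln(2) + ln(3) ≈ 1.792

Since LHS ≠ RHS, this pair disproves the claim, and no lexicographically smaller pair (s ≤ t, integers ≥ 2) does.

For instance (3, 7) is also a counterexample (LHS = ln(10) ≈ 2.303, RHS = ln(3) + ln(7) ≈ 3.045), but it's lexicographically larger.

Answer: (s, t) = (2, 3)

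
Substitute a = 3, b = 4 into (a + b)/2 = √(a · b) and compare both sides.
LHS = (3 + 4)/2 = 7/2
RHS = √(3 · 4) = 2·√(3) ≈ 3.464

LHS ≠ RHS (they differ by about 0.0359), so the equation does not hold here.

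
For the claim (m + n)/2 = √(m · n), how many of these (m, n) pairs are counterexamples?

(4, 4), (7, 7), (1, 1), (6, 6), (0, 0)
0

Testing each pair:
(4, 4): LHS = 4, RHS = 4 → satisfies claim
(7, 7): LHS = 7, RHS = 7 → satisfies claim
(1, 1): LHS = 1, RHS = 1 → satisfies claim
(6, 6): LHS = 6, RHS = 6 → satisfies claim
(0, 0): LHS = 0, RHS = 0 → satisfies claim

That makes 0 counterexamples.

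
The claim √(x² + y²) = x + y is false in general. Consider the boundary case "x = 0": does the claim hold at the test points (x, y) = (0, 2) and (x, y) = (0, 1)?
Yes, holds at both test points

At (0, 2): LHS = 2, RHS = 2 → equal
At (0, 1): LHS = 1, RHS = 1 → equal

So the claim does hold at both of these boundary points, even though it is not an identity.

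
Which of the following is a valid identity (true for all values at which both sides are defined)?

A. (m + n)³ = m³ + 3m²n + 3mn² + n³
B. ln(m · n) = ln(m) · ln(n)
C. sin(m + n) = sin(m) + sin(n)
A

A: holds — e.g. at (3, 4), both sides equal 343.
B: fails at (1, 3) — LHS = ln(3) ≈ 1.099, RHS = 0.
C: fails at (3, 5) — LHS = sin(8) ≈ 0.9894, RHS = sin(5) + sin(3) ≈ -0.8178.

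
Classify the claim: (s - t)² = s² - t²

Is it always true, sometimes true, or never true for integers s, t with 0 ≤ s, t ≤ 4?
It holds at (s, t) = (4, 4) (both sides equal 0), but fails at (s, t) = (4, 2) (LHS = 4, RHS = 12).

Answer: Sometimes true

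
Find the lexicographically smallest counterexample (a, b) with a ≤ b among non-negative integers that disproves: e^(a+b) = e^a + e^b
Substituting (0, 0) into the claim:
LHS = e^(0+0) = 1
RHS = e^0 + e^0 = 2

Since LHS ≠ RHS, this pair disproves the claim, and no lexicographically smaller pair (a ≤ b, non-negative integers) does.

For instance (2, 4) is also a counterexample (LHS = e^6 ≈ 403.4, RHS = e^2 + e^4 ≈ 61.99), but it's lexicographically larger.

Answer: (a, b) = (0, 0)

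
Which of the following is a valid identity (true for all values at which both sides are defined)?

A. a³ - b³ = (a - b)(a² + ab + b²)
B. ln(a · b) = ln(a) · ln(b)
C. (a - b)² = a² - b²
A

A: holds — e.g. at (1, 5), both sides equal -124.
B: fails at (3, 3) — LHS = ln(9) ≈ 2.197, RHS = ln(3)² ≈ 1.207.
C: fails at (2, 7) — LHS = 25, RHS = -45.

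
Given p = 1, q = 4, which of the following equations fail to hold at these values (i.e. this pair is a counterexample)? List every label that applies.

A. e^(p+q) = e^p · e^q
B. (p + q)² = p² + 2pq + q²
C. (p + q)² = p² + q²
C

Evaluating each claim at the given values:
A. LHS = e^5 ≈ 148.4, RHS = e^5 ≈ 148.4 → holds here (LHS = RHS)
B. LHS = 25, RHS = 25 → holds here (LHS = RHS)
C. LHS = 25, RHS = 17 → fails here (LHS ≠ RHS)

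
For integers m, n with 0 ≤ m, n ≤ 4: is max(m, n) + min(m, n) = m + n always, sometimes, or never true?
Always true

The identity holds for every pair in the range. For instance at (m, n) = (4, 4): both sides equal 8.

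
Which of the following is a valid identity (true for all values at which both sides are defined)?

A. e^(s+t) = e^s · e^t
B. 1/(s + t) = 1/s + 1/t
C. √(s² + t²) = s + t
A: holds — e.g. at (2, 5), both sides equal e^7 ≈ 1097.
B: fails at (1, 2) — LHS = 1/3, RHS = 3/2.
C: fails at (3, 7) — LHS = √(58) ≈ 7.616, RHS = 10.

Answer: A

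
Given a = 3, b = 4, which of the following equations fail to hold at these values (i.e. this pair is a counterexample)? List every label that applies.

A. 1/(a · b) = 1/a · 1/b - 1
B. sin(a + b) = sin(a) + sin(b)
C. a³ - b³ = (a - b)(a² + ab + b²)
Evaluating each claim at the given values:
A. LHS = 1/12, RHS = -11/12 → fails here (LHS ≠ RHS)
B. LHS = sin(7) ≈ 0.657, RHS = sin(4) + sin(3) ≈ -0.6157 → fails here (LHS ≠ RHS)
C. LHS = -37, RHS = -37 → holds here (LHS = RHS)

Answer: A, B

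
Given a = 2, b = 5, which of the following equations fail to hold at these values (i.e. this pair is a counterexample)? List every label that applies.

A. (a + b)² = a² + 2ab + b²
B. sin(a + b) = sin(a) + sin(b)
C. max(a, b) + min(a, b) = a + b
B

Evaluating each claim at the given values:
A. LHS = 49, RHS = 49 → holds here (LHS = RHS)
B. LHS = sin(7) ≈ 0.657, RHS = sin(5) + sin(2) ≈ -0.04963 → fails here (LHS ≠ RHS)
C. LHS = 7, RHS = 7 → holds here (LHS = RHS)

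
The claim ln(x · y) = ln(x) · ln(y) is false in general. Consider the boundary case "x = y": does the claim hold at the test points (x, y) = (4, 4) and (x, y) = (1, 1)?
At (4, 4): LHS = ln(16) ≈ 2.773 ≠ RHS = ln(4)² ≈ 1.922
At (1, 1): LHS = 0, RHS = 0 → equal

Answer: Only at (1, 1)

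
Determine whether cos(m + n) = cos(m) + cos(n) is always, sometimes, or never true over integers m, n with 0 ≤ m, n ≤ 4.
The claim fails for every pair in the range. For instance at (m, n) = (0, 1): LHS = cos(1) ≈ 0.5403, RHS = cos(1) + 1 ≈ 1.54.

Answer: Never true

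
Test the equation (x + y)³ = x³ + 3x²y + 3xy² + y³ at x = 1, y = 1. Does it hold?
Holds

Substituting x = 1, y = 1:

LHS = (1 + 1)³ = 8
RHS = 1³ + 3·1²·1 + 3·1·1² + 1³ = 8

LHS = RHS, so the equation holds at this point.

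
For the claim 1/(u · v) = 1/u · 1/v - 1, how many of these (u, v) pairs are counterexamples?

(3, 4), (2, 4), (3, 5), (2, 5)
Testing each pair:
(3, 4): LHS = 1/12, RHS = -11/12 → counterexample
(2, 4): LHS = 1/8, RHS = -7/8 → counterexample
(3, 5): LHS = 1/15, RHS = -14/15 → counterexample
(2, 5): LHS = 1/10, RHS = -9/10 → counterexample

That makes 4 counterexamples.

Answer: 4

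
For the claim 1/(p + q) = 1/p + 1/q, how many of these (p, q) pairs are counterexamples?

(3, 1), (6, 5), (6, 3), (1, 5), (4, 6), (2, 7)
6

Testing each pair:
(3, 1): LHS = 1/4, RHS = 4/3 → counterexample
(6, 5): LHS = 1/11, RHS = 11/30 → counterexample
(6, 3): LHS = 1/9, RHS = 1/2 → counterexample
(1, 5): LHS = 1/6, RHS = 6/5 → counterexample
(4, 6): LHS = 1/10, RHS = 5/12 → counterexample
(2, 7): LHS = 1/9, RHS = 9/14 → counterexample

That makes 6 counterexamples.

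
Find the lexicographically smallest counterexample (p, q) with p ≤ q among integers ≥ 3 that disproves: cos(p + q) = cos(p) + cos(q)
Substituting (3, 3) into the claim:
LHS = cos(3 + 3) = cos(6) ≈ 0.9602
RHS = cos(3) + cos(3) = 2·cos(3) ≈ -1.98

Since LHS ≠ RHS, this pair disproves the claim, and no lexicographically smaller pair (p ≤ q, integers ≥ 3) does.

For instance (8, 9) is also a counterexample (LHS = cos(17) ≈ -0.2752, RHS = cos(9) + cos(8) ≈ -1.057), but it's lexicographically larger.

Answer: (p, q) = (3, 3)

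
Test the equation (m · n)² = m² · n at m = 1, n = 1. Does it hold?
Holds

Substituting m = 1, n = 1:

LHS = (1 · 1)² = 1
RHS = 1² · 1 = 1

LHS = RHS, so the equation holds at this point.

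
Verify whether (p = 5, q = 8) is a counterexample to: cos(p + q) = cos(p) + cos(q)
Substituting p = 5, q = 8:
LHS = cos(5 + 8) = cos(13) ≈ 0.9074
RHS = cos(5) + cos(8) ≈ 0.1382

Since LHS ≠ RHS, this pair disproves the claim.

Answer: Yes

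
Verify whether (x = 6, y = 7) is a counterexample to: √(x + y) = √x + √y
Substituting x = 6, y = 7:
LHS = √(6 + 7) = √(13) ≈ 3.606
RHS = √6 + √7 = √(6) + √(7) ≈ 5.095

Since LHS ≠ RHS, this pair disproves the claim.

Answer: Yes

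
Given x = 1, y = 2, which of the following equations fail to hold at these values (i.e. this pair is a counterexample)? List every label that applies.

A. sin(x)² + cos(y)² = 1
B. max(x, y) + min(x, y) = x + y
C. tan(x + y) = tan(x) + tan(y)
A, C

Evaluating each claim at the given values:
A. LHS = cos(2)² + sin(1)² ≈ 0.8813, RHS = 1 → fails here (LHS ≠ RHS)
B. LHS = 3, RHS = 3 → holds here (LHS = RHS)
C. LHS = tan(3) ≈ -0.1425, RHS = tan(2) + tan(1) ≈ -0.6276 → fails here (LHS ≠ RHS)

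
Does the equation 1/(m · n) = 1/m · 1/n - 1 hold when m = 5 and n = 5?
Substituting m = 5, n = 5:

LHS = 1/(5 · 5) = 1/25
RHS = 1/5 · 1/5 - 1 = -24/25

LHS ≠ RHS, so the equation does not hold at this point.

Answer: Fails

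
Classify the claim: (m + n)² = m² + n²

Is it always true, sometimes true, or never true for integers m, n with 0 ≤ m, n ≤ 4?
Sometimes true

It holds at (m, n) = (3, 0) (both sides equal 9), but fails at (m, n) = (2, 2) (LHS = 16, RHS = 8).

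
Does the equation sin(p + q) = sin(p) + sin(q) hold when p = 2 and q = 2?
Fails

Substituting p = 2, q = 2:

LHS = sin(2 + 2) = sin(4) ≈ -0.7568
RHS = sin(2) + sin(2) = 2·sin(2) ≈ 1.819

LHS ≠ RHS, so the equation does not hold at this point.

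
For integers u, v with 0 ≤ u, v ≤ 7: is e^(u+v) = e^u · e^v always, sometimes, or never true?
The identity holds for every pair in the range. For instance at (u, v) = (3, 2): both sides equal e^5 ≈ 148.4.

Answer: Always true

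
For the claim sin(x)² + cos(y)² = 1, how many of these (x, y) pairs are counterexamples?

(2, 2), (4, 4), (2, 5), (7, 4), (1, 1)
Testing each pair:
(2, 2): LHS = cos(2)² + sin(2)² = 1, RHS = 1 → satisfies claim
(4, 4): LHS = cos(4)² + sin(4)² = 1, RHS = 1 → satisfies claim
(2, 5): LHS = cos(5)² + sin(2)² ≈ 0.9073, RHS = 1 → counterexample
(7, 4): LHS = cos(4)² + sin(7)² ≈ 0.8589, RHS = 1 → counterexample
(1, 1): LHS = cos(1)² + sin(1)² = 1, RHS = 1 → satisfies claim

That makes 2 counterexamples.

Answer: 2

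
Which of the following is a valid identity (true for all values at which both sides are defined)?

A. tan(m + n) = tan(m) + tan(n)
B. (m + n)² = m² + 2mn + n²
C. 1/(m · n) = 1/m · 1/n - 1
A: fails at (5, 8) — LHS = tan(13) ≈ 0.463, RHS = tan(8) + tan(5) ≈ -10.18.
B: holds — e.g. at (3, 5), both sides equal 64.
C: fails at (5, 8) — LHS = 1/40, RHS = -39/40.

Answer: B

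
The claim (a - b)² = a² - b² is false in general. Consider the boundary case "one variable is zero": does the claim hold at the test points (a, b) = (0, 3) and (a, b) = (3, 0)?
At (0, 3): LHS = 9 ≠ RHS = -9
At (3, 0): LHS = 9, RHS = 9 → equal

Answer: Only at (3, 0)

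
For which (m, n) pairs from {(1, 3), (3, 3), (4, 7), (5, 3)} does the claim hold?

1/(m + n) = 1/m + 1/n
None

Testing each pair:
(1, 3): LHS = 1/4, RHS = 4/3 → fails
(3, 3): LHS = 1/6, RHS = 2/3 → fails
(4, 7): LHS = 1/11, RHS = 11/28 → fails
(5, 3): LHS = 1/8, RHS = 8/15 → fails

No pair satisfies the claim.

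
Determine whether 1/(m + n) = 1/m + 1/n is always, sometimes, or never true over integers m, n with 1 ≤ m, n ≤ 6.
Never true

The claim fails for every pair in the range. For instance at (m, n) = (3, 5): LHS = 1/8, RHS = 8/15.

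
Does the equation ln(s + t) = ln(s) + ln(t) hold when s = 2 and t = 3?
Fails

Substituting s = 2, t = 3:

LHS = ln(2 + 3) = ln(5) ≈ 1.609
RHS = ln(2) + ln(3) ≈ 1.792

LHS ≠ RHS, so the equation does not hold at this point.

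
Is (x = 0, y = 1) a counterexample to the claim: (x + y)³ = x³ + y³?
Substituting x = 0, y = 1:
LHS = (0 + 1)³ = 1
RHS = 0³ + 1³ = 1

The sides agree, so this pair does not disprove the claim.

Answer: No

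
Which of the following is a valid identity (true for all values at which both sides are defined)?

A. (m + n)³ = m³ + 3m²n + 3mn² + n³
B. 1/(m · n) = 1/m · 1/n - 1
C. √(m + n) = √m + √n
A

A: holds — e.g. at (2, 7), both sides equal 729.
B: fails at (2, 7) — LHS = 1/14, RHS = -13/14.
C: fails at (1, 1) — LHS = √(2) ≈ 1.414, RHS = 2.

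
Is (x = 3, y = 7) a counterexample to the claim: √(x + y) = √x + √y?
Substituting x = 3, y = 7:
LHS = √(3 + 7) = √(10) ≈ 3.162
RHS = √3 + √7 = √(3) + √(7) ≈ 4.378

Since LHS ≠ RHS, this pair disproves the claim.

Answer: Yes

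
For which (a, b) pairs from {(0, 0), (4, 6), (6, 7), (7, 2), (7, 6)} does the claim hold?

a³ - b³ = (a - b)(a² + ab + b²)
All pairs

Testing each pair:
(0, 0): LHS = 0, RHS = 0 → holds
(4, 6): LHS = -152, RHS = -152 → holds
(6, 7): LHS = -127, RHS = -127 → holds
(7, 2): LHS = 335, RHS = 335 → holds
(7, 6): LHS = 127, RHS = 127 → holds

Every pair satisfies the claim.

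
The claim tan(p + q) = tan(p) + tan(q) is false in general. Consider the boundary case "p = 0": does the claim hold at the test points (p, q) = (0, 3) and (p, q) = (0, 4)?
At (0, 3): LHS = tan(3) ≈ -0.1425, RHS = tan(3) ≈ -0.1425 → equal
At (0, 4): LHS = tan(4) ≈ 1.158, RHS = tan(4) ≈ 1.158 → equal

So the claim does hold at both of these boundary points, even though it is not an identity.

Answer: Yes, holds at both test points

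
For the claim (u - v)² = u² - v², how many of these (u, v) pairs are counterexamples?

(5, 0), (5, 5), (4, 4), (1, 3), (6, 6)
Testing each pair:
(5, 0): LHS = 25, RHS = 25 → satisfies claim
(5, 5): LHS = 0, RHS = 0 → satisfies claim
(4, 4): LHS = 0, RHS = 0 → satisfies claim
(1, 3): LHS = 4, RHS = -8 → counterexample
(6, 6): LHS = 0, RHS = 0 → satisfies claim

That makes 1 counterexample.

Answer: 1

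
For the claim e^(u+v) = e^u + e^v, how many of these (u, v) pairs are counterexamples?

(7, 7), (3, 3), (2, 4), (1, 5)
4

Testing each pair:
(7, 7): LHS = e^14 ≈ 1202604.3, RHS = 2·e^7 ≈ 2193 → counterexample
(3, 3): LHS = e^6 ≈ 403.4, RHS = 2·e^3 ≈ 40.17 → counterexample
(2, 4): LHS = e^6 ≈ 403.4, RHS = e^2 + e^4 ≈ 61.99 → counterexample
(1, 5): LHS = e^6 ≈ 403.4, RHS = e + e^5 ≈ 151.1 → counterexample

That makes 4 counterexamples.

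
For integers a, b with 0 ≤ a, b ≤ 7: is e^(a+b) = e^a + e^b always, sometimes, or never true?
Never true

The claim fails for every pair in the range. For instance at (a, b) = (6, 5): LHS = e^11 ≈ 59874.1, RHS = e^5 + e^6 ≈ 551.8.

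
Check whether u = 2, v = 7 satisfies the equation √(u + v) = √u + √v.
Fails

Substituting u = 2, v = 7:

LHS = √(2 + 7) = 3
RHS = √2 + √7 = √(2) + √(7) ≈ 4.06

LHS ≠ RHS, so the equation does not hold at this point.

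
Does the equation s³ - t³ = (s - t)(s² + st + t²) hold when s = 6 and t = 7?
Holds

Substituting s = 6, t = 7:

LHS = 6³ - 7³ = -127
RHS = (6 - 7)(6² + 6·7 + 7²) = -127

LHS = RHS, so the equation holds at this point.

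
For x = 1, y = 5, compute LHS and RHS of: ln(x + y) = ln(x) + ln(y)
LHS = ln(1 + 5) = ln(6) ≈ 1.792
RHS = ln(1) + ln(5) = ln(5) ≈ 1.609

LHS ≠ RHS (they differ by about 0.1823), so the equation does not hold here.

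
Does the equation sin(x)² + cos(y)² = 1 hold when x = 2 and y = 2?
Holds

Substituting x = 2, y = 2:

LHS = sin(2)² + cos(2)² = 1
RHS = 1

LHS = RHS, so the equation holds at this point.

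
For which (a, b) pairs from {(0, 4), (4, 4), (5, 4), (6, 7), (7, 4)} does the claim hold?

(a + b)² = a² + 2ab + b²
Testing each pair:
(0, 4): LHS = 16, RHS = 16 → holds
(4, 4): LHS = 64, RHS = 64 → holds
(5, 4): LHS = 81, RHS = 81 → holds
(6, 7): LHS = 169, RHS = 169 → holds
(7, 4): LHS = 121, RHS = 121 → holds

Every pair satisfies the claim.

Answer: All pairs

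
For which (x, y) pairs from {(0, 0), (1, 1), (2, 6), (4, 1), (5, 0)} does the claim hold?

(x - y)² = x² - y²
(0, 0), (1, 1), (5, 0)

Testing each pair:
(0, 0): LHS = 0, RHS = 0 → holds
(1, 1): LHS = 0, RHS = 0 → holds
(2, 6): LHS = 16, RHS = -32 → fails
(4, 1): LHS = 9, RHS = 15 → fails
(5, 0): LHS = 25, RHS = 25 → holds

3 of 5 pairs satisfy the claim.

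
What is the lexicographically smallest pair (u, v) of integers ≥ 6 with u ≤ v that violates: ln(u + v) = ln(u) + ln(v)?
Substituting (6, 6) into the claim:
LHS = ln(6 + 6) = ln(12) ≈ 2.485
RHS = ln(6) + ln(6) = 2·ln(6) ≈ 3.584

Since LHS ≠ RHS, this pair disproves the claim, and no lexicographically smaller pair (u ≤ v, integers ≥ 6) does.

For instance (7, 8) is also a counterexample (LHS = ln(15) ≈ 2.708, RHS = ln(7) + ln(8) ≈ 4.025), but it's lexicographically larger.

Answer: (u, v) = (6, 6)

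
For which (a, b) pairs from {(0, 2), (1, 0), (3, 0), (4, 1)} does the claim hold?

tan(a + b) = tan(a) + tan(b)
(0, 2), (1, 0), (3, 0)

Testing each pair:
(0, 2): LHS = tan(2) ≈ -2.185, RHS = tan(2) ≈ -2.185 → holds
(1, 0): LHS = tan(1) ≈ 1.557, RHS = tan(1) ≈ 1.557 → holds
(3, 0): LHS = tan(3) ≈ -0.1425, RHS = tan(3) ≈ -0.1425 → holds
(4, 1): LHS = tan(5) ≈ -3.381, RHS = tan(4) + tan(1) ≈ 2.715 → fails

3 of 4 pairs satisfy the claim.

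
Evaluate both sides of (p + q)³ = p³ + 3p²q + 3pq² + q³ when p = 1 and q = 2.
LHS = (1 + 2)³ = 27
RHS = 1³ + 3·1²·2 + 3·1·2² + 2³ = 27

LHS = RHS: the two sides agree.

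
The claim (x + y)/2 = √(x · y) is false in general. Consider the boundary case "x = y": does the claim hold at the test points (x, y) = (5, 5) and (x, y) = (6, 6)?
Yes, holds at both test points

At (5, 5): LHS = 5, RHS = 5 → equal
At (6, 6): LHS = 6, RHS = 6 → equal

So the claim does hold at both of these boundary points, even though it is not an identity.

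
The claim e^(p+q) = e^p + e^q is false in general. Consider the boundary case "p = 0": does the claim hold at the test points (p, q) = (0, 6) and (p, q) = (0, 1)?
No, fails at both test points

At (0, 6): LHS = e^6 ≈ 403.4 ≠ RHS = 1 + e^6 ≈ 404.4
At (0, 1): LHS = e ≈ 2.718 ≠ RHS = 1 + e ≈ 3.718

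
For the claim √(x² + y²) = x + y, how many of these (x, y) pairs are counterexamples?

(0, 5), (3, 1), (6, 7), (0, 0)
2

Testing each pair:
(0, 5): LHS = 5, RHS = 5 → satisfies claim
(3, 1): LHS = √(10) ≈ 3.162, RHS = 4 → counterexample
(6, 7): LHS = √(85) ≈ 9.22, RHS = 13 → counterexample
(0, 0): LHS = 0, RHS = 0 → satisfies claim

That makes 2 counterexamples.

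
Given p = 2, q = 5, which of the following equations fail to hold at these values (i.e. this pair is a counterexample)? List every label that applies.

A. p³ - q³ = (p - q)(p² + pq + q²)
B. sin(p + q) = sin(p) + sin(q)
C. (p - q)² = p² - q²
Evaluating each claim at the given values:
A. LHS = -117, RHS = -117 → holds here (LHS = RHS)
B. LHS = sin(7) ≈ 0.657, RHS = sin(5) + sin(2) ≈ -0.04963 → fails here (LHS ≠ RHS)
C. LHS = 9, RHS = -21 → fails here (LHS ≠ RHS)

Answer: B, C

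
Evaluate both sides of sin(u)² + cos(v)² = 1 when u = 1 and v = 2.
LHS = sin(1)² + cos(2)² ≈ 0.8813
RHS = 1

LHS ≠ RHS (they differ by about 0.1187), so the equation does not hold here.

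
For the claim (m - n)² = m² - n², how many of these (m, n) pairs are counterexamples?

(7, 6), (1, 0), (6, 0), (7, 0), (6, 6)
1

Testing each pair:
(7, 6): LHS = 1, RHS = 13 → counterexample
(1, 0): LHS = 1, RHS = 1 → satisfies claim
(6, 0): LHS = 36, RHS = 36 → satisfies claim
(7, 0): LHS = 49, RHS = 49 → satisfies claim
(6, 6): LHS = 0, RHS = 0 → satisfies claim

That makes 1 counterexample.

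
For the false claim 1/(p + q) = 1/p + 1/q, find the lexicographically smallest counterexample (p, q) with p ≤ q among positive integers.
(p, q) = (1, 1)

Substituting (1, 1) into the claim:
LHS = 1/(1 + 1) = 1/2
RHS = 1/1 + 1/1 = 2

Since LHS ≠ RHS, this pair disproves the claim, and no lexicographically smaller pair (p ≤ q, positive integers) does.

For instance (2, 6) is also a counterexample (LHS = 1/8, RHS = 2/3), but it's lexicographically larger.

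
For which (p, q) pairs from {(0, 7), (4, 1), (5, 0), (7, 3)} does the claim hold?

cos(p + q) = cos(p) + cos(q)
None

Testing each pair:
(0, 7): LHS = cos(7) ≈ 0.7539, RHS = cos(7) + 1 ≈ 1.754 → fails
(4, 1): LHS = cos(5) ≈ 0.2837, RHS = cos(4) + cos(1) ≈ -0.1133 → fails
(5, 0): LHS = cos(5) ≈ 0.2837, RHS = cos(5) + 1 ≈ 1.284 → fails
(7, 3): LHS = cos(10) ≈ -0.8391, RHS = cos(3) + cos(7) ≈ -0.2361 → fails

No pair satisfies the claim.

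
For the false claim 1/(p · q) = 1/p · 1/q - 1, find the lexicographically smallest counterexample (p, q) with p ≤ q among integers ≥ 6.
Substituting (6, 6) into the claim:
LHS = 1/(6 · 6) = 1/36
RHS = 1/6 · 1/6 - 1 = -35/36

Since LHS ≠ RHS, this pair disproves the claim, and no lexicographically smaller pair (p ≤ q, integers ≥ 6) does.

For instance (9, 13) is also a counterexample (LHS = 1/117, RHS = -116/117), but it's lexicographically larger.

Answer: (p, q) = (6, 6)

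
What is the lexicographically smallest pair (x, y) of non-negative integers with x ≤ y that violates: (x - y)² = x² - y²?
(x, y) = (0, 1)

At (0, 0): both sides equal 0, so it holds there.

Substituting (0, 1) into the claim:
LHS = (0 - 1)² = 1
RHS = 0² - 1² = -1

Since LHS ≠ RHS, this pair disproves the claim, and no lexicographically smaller pair (x ≤ y, non-negative integers) does.

For instance (4, 5) is also a counterexample (LHS = 1, RHS = -9), but it's lexicographically larger.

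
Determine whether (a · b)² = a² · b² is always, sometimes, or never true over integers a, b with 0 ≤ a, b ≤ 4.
The identity holds for every pair in the range. For instance at (a, b) = (1, 0): both sides equal 0.

Answer: Always true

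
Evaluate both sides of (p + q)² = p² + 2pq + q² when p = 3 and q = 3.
LHS = (3 + 3)² = 36
RHS = 3² + 2·3·3 + 3² = 36

LHS = RHS: the two sides agree.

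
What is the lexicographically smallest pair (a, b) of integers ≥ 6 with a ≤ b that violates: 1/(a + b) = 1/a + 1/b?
(a, b) = (6, 6)

Substituting (6, 6) into the claim:
LHS = 1/(6 + 6) = 1/12
RHS = 1/6 + 1/6 = 1/3

Since LHS ≠ RHS, this pair disproves the claim, and no lexicographically smaller pair (a ≤ b, integers ≥ 6) does.

For instance (8, 11) is also a counterexample (LHS = 1/19, RHS = 19/88), but it's lexicographically larger.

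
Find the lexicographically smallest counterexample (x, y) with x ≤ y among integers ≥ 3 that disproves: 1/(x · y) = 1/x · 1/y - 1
(x, y) = (3, 3)

Substituting (3, 3) into the claim:
LHS = 1/(3 · 3) = 1/9
RHS = 1/3 · 1/3 - 1 = -8/9

Since LHS ≠ RHS, this pair disproves the claim, and no lexicographically smaller pair (x ≤ y, integers ≥ 3) does.

For instance (4, 4) is also a counterexample (LHS = 1/16, RHS = -15/16), but it's lexicographically larger.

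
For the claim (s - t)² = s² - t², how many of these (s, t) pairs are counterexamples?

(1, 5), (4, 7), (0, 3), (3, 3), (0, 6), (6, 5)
Testing each pair:
(1, 5): LHS = 16, RHS = -24 → counterexample
(4, 7): LHS = 9, RHS = -33 → counterexample
(0, 3): LHS = 9, RHS = -9 → counterexample
(3, 3): LHS = 0, RHS = 0 → satisfies claim
(0, 6): LHS = 36, RHS = -36 → counterexample
(6, 5): LHS = 1, RHS = 11 → counterexample

That makes 5 counterexamples.

Answer: 5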